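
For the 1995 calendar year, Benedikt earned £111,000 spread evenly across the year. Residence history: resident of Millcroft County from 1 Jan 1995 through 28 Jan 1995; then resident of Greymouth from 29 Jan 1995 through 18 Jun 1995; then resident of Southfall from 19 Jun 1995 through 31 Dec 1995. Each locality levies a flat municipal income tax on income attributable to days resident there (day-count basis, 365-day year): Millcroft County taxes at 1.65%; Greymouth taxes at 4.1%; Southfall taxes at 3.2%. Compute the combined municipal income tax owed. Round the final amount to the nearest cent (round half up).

Millcroft County, 1 Jan – 28 Jan 1995: 28 days → £111,000 × 1.65% × 28/365 = £140.4986
Greymouth, 29 Jan – 18 Jun 1995: 141 days → £111,000 × 4.1% × 141/365 = £1,758.0575
Southfall, 19 Jun – 31 Dec 1995: 196 days → £111,000 × 3.2% × 196/365 = £1,907.3753
Total = £3,805.9315

£3,805.93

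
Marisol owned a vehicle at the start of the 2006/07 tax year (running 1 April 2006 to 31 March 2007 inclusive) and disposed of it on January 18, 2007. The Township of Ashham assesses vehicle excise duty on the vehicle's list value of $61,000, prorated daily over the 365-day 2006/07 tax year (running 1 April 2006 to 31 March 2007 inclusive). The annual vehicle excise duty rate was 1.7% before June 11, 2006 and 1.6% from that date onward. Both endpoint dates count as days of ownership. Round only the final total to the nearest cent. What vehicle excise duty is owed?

April 1 – June 10, 2006: 71 days at 1.7% → $61,000 × 1.7% × 71/365 = $201.7178
June 11, 2006 – January 18, 2007: 222 days at 1.6% → $61,000 × 1.6% × 222/365 = $593.6219
Total = $795.3397

$795.34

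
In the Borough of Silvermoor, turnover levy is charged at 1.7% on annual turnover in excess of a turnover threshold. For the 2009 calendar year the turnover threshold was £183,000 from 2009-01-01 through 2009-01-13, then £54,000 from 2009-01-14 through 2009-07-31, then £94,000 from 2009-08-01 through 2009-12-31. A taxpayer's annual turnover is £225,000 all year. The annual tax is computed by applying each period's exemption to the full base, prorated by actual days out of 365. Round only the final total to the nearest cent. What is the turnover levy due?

£2,543.85

2009-01-01 to 2009-01-13: 13 days, exemption £183,000 → (£225,000 − £183,000) × 1.7% × 13/365 = £25.4301
2009-01-14 to 2009-07-31: 199 days, exemption £54,000 → (£225,000 − £54,000) × 1.7% × 199/365 = £1,584.9123
2009-08-01 to 2009-12-31: 153 days, exemption £94,000 → (£225,000 − £94,000) × 1.7% × 153/365 = £933.5096
Total = £2,543.8521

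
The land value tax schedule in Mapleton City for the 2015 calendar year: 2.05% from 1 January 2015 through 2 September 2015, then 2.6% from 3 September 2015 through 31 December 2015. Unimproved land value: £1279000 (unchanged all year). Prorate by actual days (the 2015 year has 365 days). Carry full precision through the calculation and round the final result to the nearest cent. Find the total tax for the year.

1 January – 2 September 2015: 245 days at 2.05% → £1279000 × 2.05% × 245/365 = £17599.3904
3 September – 31 December 2015: 120 days at 2.6% → £1279000 × 2.6% × 120/365 = £10932.8219
Total = £28532.2123

£28532.21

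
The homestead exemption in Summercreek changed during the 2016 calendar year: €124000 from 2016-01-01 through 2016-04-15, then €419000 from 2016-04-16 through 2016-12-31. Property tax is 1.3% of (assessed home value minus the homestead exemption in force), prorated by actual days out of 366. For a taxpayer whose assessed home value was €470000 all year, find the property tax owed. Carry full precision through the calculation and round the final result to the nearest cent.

€1773.68

2016-01-01 to 2016-04-15: 106 days, exemption €124000 → (€470000 − €124000) × 1.3% × 106/366 = €1302.6995
2016-04-16 to 2016-12-31: 260 days, exemption €419000 → (€470000 − €419000) × 1.3% × 260/366 = €470.9836
Total = €1773.6831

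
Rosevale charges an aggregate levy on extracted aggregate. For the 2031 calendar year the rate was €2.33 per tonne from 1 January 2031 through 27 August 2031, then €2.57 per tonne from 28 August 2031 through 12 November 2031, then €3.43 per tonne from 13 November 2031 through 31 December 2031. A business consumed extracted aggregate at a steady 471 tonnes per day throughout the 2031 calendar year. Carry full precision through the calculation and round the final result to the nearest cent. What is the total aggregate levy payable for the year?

1 January – 27 August 2031: 239 days × 471 tonnes/day = 112,569 tonnes at €2.33/tonne → €262,285.77
28 August – 12 November 2031: 77 days × 471 tonnes/day = 36,267 tonnes at €2.57/tonne → €93,206.19
13 November – 31 December 2031: 49 days × 471 tonnes/day = 23,079 tonnes at €3.43/tonne → €79,160.97

€434,652.93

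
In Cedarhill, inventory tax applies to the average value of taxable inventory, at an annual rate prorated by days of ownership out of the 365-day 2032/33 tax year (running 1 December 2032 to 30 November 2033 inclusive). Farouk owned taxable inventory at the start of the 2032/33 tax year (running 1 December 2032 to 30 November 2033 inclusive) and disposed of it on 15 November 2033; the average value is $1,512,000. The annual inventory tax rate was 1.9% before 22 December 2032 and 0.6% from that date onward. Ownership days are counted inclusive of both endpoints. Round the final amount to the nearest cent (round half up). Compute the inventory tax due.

1 December – 21 December 2032: 21 days at 1.9% → $1,512,000 × 1.9% × 21/365 = $1,652.8438
22 December 2032 – 15 November 2033: 329 days at 0.6% → $1,512,000 × 0.6% × 329/365 = $8,177.2274
Total = $9,830.0712

$9,830.07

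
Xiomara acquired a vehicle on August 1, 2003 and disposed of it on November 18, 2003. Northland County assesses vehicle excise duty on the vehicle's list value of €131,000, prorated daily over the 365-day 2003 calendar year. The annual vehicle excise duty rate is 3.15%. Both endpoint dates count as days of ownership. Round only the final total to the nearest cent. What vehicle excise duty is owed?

Days held (August 1 – November 18, 2003): 110 out of 365
Tax = €131,000 × 3.15% × 110/365 = €1,243.6027

€1,243.60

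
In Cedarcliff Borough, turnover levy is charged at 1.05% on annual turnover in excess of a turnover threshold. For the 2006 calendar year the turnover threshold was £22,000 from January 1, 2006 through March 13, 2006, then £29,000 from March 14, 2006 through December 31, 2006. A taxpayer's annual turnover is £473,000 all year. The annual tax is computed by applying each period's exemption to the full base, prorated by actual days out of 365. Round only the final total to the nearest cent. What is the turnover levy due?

January 1 – March 13, 2006: 72 days, exemption £22,000 → (£473,000 − £22,000) × 1.05% × 72/365 = £934.1260
March 14 – December 31, 2006: 293 days, exemption £29,000 → (£473,000 − £29,000) × 1.05% × 293/365 = £3,742.3726
Total = £4,676.4986

£4,676.50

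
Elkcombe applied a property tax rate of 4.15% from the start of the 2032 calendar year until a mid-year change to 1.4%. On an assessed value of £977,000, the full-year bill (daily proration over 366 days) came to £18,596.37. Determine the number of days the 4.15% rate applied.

67 days

Let d = days at the first rate; then 366 − d days at the second rate.
£977,000 × [4.15%·d + 1.4%·(366−d)] / 366 = £18,596.37
Solving gives d = 67, so the new rate took effect on 8 March 2032.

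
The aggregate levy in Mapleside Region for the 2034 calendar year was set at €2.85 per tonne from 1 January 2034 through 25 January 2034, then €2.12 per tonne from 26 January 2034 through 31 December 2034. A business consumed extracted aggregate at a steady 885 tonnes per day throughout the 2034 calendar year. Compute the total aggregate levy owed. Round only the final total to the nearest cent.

1 January – 25 January 2034: 25 days × 885 tonnes/day = 22,125 tonnes at €2.85/tonne → €63,056.25
26 January – 31 December 2034: 340 days × 885 tonnes/day = 300,900 tonnes at €2.12/tonne → €637,908.00

€700,964.25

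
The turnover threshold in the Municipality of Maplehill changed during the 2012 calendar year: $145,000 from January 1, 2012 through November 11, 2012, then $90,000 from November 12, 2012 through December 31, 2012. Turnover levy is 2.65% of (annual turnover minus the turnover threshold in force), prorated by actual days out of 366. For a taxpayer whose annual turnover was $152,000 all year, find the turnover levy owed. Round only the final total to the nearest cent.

January 1 – November 11, 2012: 316 days, exemption $145,000 → ($152,000 − $145,000) × 2.65% × 316/366 = $160.1585
November 12 – December 31, 2012: 50 days, exemption $90,000 → ($152,000 − $90,000) × 2.65% × 50/366 = $224.4536
Total = $384.6120

$384.61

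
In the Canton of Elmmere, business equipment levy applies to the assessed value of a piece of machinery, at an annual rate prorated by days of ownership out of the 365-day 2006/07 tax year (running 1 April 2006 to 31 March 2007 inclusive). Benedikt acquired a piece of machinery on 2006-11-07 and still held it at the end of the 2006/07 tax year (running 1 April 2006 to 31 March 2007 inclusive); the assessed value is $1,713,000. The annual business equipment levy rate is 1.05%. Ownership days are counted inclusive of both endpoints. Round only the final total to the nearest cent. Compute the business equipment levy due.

$7,145.32

Days held (2006-11-07 to 2007-03-31): 145 out of 365
Tax = $1,713,000 × 1.05% × 145/365 = $7,145.3219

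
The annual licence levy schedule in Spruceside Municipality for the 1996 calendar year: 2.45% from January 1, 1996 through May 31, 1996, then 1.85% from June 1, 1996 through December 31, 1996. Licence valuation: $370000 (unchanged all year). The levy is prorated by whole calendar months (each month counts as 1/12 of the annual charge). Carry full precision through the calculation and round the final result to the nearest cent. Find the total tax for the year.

January 1 – May 31, 1996: 5 months at 2.45% → $370000 × 2.45% × 5/12 = $3777.0833
June 1 – December 31, 1996: 7 months at 1.85% → $370000 × 1.85% × 7/12 = $3992.9167
Total = $7770.0000

$7770.00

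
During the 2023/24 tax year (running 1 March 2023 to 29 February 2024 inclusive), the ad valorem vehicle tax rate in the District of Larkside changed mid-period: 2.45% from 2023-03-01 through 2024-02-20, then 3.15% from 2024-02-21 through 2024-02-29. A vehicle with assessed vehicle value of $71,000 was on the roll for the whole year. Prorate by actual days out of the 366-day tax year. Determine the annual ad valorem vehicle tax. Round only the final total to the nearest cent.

$1,751.72

2023-03-01 to 2024-02-20: 357 days at 2.45% → $71,000 × 2.45% × 357/366 = $1,696.7254
2024-02-21 to 2024-02-29: 9 days at 3.15% → $71,000 × 3.15% × 9/366 = $54.9959
Total = $1,751.7213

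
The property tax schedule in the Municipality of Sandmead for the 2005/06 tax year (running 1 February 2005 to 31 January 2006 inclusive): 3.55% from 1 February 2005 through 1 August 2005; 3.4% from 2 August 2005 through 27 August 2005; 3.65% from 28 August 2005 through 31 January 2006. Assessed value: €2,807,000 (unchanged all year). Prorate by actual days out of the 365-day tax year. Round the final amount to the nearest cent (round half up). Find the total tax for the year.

1 February – 1 August 2005: 182 days at 3.55% → €2,807,000 × 3.55% × 182/365 = €49,687.7452
2 August – 27 August 2005: 26 days at 3.4% → €2,807,000 × 3.4% × 26/365 = €6,798.3233
28 August 2005 – 31 January 2006: 157 days at 3.65% → €2,807,000 × 3.65% × 157/365 = €44,069.9000
Total = €100,555.9685

€100,555.97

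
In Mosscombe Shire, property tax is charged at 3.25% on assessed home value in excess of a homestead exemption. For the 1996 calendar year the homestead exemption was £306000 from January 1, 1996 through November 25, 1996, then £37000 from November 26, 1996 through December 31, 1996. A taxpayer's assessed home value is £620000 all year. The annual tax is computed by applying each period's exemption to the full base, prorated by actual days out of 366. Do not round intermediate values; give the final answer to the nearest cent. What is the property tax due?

January 1 – November 25, 1996: 330 days, exemption £306000 → (£620000 − £306000) × 3.25% × 330/366 = £9201.2295
November 26 – December 31, 1996: 36 days, exemption £37000 → (£620000 − £37000) × 3.25% × 36/366 = £1863.6885
Total = £11064.9180

£11064.92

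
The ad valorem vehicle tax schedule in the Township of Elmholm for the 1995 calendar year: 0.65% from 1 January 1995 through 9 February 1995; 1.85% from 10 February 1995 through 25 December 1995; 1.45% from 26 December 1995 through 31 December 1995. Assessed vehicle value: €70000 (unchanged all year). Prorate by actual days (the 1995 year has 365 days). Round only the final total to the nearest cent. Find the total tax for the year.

€1198.34

1 January – 9 February 1995: 40 days at 0.65% → €70000 × 0.65% × 40/365 = €49.8630
10 February – 25 December 1995: 319 days at 1.85% → €70000 × 1.85% × 319/365 = €1131.7945
26 December – 31 December 1995: 6 days at 1.45% → €70000 × 1.45% × 6/365 = €16.6849
Total = €1198.3425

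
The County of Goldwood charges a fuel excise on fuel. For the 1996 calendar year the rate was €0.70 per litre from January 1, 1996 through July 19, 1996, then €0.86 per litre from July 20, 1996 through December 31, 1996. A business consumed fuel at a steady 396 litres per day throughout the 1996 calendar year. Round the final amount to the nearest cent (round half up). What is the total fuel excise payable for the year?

€111,909.60

January 1 – July 19, 1996: 201 days × 396 litres/day = 79,596 litres at €0.70/litre → €55,717.20
July 20 – December 31, 1996: 165 days × 396 litres/day = 65,340 litres at €0.86/litre → €56,192.40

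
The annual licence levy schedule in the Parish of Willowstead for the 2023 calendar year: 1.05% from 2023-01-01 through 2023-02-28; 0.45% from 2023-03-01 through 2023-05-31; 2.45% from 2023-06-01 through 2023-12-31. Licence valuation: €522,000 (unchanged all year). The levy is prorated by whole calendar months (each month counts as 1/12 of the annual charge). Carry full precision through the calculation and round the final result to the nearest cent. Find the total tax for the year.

€8,961.00

2023-01-01 to 2023-02-28: 2 months at 1.05% → €522,000 × 1.05% × 2/12 = €913.5000
2023-03-01 to 2023-05-31: 3 months at 0.45% → €522,000 × 0.45% × 3/12 = €587.2500
2023-06-01 to 2023-12-31: 7 months at 2.45% → €522,000 × 2.45% × 7/12 = €7,460.2500
Total = €8,961.0000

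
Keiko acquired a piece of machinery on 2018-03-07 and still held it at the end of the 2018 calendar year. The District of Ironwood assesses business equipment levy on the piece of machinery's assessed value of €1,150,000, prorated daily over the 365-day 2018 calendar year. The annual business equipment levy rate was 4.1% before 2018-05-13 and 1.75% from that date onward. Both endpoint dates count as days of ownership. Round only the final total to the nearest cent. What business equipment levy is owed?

2018-03-07 to 2018-05-12: 67 days at 4.1% → €1,150,000 × 4.1% × 67/365 = €8,654.9315
2018-05-13 to 2018-12-31: 233 days at 1.75% → €1,150,000 × 1.75% × 233/365 = €12,846.9178
Total = €21,501.8493

€21,501.85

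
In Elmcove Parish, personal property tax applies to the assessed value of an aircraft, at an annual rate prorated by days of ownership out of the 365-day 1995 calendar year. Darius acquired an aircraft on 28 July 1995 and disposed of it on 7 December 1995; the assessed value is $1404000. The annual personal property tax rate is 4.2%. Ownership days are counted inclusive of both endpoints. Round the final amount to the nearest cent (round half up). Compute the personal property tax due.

Days held (28 July – 7 December 1995): 133 out of 365
Tax = $1404000 × 4.2% × 133/365 = $21486.9699

$21486.97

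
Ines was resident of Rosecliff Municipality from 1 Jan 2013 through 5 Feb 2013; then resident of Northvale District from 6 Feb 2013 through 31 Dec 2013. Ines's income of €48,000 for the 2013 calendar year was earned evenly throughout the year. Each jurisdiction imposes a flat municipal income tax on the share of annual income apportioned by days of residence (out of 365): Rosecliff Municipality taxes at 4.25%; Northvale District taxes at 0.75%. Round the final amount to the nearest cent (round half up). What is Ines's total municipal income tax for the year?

€525.70

Rosecliff Municipality, 1 Jan – 5 Feb 2013: 36 days → €48,000 × 4.25% × 36/365 = €201.2055
Northvale District, 6 Feb – 31 Dec 2013: 329 days → €48,000 × 0.75% × 329/365 = €324.4932
Total = €525.6986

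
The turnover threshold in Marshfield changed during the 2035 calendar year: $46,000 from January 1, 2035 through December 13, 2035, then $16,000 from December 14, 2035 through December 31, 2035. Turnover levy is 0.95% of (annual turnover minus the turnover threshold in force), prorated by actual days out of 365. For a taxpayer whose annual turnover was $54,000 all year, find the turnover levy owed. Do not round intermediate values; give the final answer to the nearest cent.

$90.05

January 1 – December 13, 2035: 347 days, exemption $46,000 → ($54,000 − $46,000) × 0.95% × 347/365 = $72.2521
December 14 – December 31, 2035: 18 days, exemption $16,000 → ($54,000 − $16,000) × 0.95% × 18/365 = $17.8027
Total = $90.0548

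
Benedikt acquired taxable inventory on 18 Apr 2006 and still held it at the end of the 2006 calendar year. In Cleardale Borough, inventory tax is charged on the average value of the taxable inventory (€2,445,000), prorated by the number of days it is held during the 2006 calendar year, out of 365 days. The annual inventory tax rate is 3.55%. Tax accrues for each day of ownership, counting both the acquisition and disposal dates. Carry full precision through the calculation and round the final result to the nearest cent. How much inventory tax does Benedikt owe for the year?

€61,352.75

Days held (18 Apr – 31 Dec 2006): 258 out of 365
Tax = €2,445,000 × 3.55% × 258/365 = €61,352.7534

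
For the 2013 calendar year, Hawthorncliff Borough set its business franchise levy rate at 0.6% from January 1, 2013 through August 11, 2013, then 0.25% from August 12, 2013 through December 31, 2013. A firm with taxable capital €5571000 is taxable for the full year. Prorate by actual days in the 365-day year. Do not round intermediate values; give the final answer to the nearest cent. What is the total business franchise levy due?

€25840.28

January 1 – August 11, 2013: 223 days at 0.6% → €5571000 × 0.6% × 223/365 = €20421.9123
August 12 – December 31, 2013: 142 days at 0.25% → €5571000 × 0.25% × 142/365 = €5418.3699
Total = €25840.2822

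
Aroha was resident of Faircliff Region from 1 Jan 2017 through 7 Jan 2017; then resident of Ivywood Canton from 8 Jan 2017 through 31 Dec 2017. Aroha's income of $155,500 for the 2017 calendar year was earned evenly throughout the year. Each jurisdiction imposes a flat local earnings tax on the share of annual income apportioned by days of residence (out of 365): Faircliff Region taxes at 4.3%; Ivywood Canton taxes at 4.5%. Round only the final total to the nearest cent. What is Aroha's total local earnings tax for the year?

Faircliff Region, 1 Jan – 7 Jan 2017: 7 days → $155,500 × 4.3% × 7/365 = $128.2342
Ivywood Canton, 8 Jan – 31 Dec 2017: 358 days → $155,500 × 4.5% × 358/365 = $6,863.3014
Total = $6,991.5356

$6,991.54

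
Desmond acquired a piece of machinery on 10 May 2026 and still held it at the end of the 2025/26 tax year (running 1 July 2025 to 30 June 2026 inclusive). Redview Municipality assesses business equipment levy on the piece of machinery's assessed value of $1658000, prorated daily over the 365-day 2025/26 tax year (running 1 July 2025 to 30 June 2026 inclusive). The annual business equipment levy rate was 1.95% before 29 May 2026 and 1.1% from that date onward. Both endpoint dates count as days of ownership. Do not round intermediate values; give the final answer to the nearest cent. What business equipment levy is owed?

$3331.90

10 May – 28 May 2026: 19 days at 1.95% → $1658000 × 1.95% × 19/365 = $1682.9836
29 May – 30 June 2026: 33 days at 1.1% → $1658000 × 1.1% × 33/365 = $1648.9151
Total = $3331.8986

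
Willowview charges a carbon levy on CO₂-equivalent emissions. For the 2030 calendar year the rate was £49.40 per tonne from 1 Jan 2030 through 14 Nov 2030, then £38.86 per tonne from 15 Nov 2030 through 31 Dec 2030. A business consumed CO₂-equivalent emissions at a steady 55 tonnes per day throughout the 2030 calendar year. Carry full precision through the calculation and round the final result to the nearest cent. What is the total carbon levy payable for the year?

£964459.10

1 Jan – 14 Nov 2030: 318 days × 55 tonnes/day = 17,490 tonnes at £49.40/tonne → £864006.00
15 Nov – 31 Dec 2030: 47 days × 55 tonnes/day = 2,585 tonnes at £38.86/tonne → £100453.10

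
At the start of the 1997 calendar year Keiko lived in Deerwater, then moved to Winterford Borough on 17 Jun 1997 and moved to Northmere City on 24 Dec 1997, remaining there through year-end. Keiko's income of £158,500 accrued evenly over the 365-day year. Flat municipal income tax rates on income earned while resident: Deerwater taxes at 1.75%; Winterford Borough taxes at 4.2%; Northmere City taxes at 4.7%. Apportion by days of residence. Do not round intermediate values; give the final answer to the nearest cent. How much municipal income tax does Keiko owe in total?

Deerwater, 1 Jan – 16 Jun 1997: 167 days → £158,500 × 1.75% × 167/365 = £1,269.0856
Winterford Borough, 17 Jun – 23 Dec 1997: 190 days → £158,500 × 4.2% × 190/365 = £3,465.2877
Northmere City, 24 Dec – 31 Dec 1997: 8 days → £158,500 × 4.7% × 8/365 = £163.2767
Total = £4,897.6500

£4,897.65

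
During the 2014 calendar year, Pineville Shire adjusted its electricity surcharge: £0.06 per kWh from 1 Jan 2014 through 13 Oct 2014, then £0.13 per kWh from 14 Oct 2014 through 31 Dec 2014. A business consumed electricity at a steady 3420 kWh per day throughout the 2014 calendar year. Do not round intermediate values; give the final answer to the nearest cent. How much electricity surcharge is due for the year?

£93810.60

1 Jan – 13 Oct 2014: 286 days × 3420 kWh/day = 978,120 kWh at £0.06/kWh → £58687.20
14 Oct – 31 Dec 2014: 79 days × 3420 kWh/day = 270,180 kWh at £0.13/kWh → £35123.40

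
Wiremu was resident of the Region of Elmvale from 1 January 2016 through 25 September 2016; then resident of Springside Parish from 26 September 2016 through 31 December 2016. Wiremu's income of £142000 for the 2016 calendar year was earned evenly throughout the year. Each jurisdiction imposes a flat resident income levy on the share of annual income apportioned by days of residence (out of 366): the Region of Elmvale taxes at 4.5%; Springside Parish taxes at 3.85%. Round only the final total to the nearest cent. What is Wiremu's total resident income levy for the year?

£6145.38

The Region of Elmvale, 1 January – 25 September 2016: 269 days → £142000 × 4.5% × 269/366 = £4696.4754
Springside Parish, 26 September – 31 December 2016: 97 days → £142000 × 3.85% × 97/366 = £1448.9044
Total = £6145.3798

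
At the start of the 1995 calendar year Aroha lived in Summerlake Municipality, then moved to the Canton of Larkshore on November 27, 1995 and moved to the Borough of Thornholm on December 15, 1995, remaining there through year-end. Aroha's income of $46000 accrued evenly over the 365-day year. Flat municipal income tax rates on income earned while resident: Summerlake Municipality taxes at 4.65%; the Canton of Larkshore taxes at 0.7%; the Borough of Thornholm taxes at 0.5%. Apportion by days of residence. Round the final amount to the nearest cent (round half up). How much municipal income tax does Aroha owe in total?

$1960.48

Summerlake Municipality, January 1 – November 26, 1995: 330 days → $46000 × 4.65% × 330/365 = $1933.8904
The Canton of Larkshore, November 27 – December 14, 1995: 18 days → $46000 × 0.7% × 18/365 = $15.8795
The Borough of Thornholm, December 15 – December 31, 1995: 17 days → $46000 × 0.5% × 17/365 = $10.7123
Total = $1960.4822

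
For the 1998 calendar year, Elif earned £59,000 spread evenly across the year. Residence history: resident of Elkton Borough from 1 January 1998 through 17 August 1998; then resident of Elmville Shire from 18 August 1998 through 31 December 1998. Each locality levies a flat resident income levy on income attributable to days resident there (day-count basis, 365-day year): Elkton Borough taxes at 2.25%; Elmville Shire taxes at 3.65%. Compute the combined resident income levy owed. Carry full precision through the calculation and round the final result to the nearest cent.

£1,635.27

Elkton Borough, 1 January – 17 August 1998: 229 days → £59,000 × 2.25% × 229/365 = £832.8699
Elmville Shire, 18 August – 31 December 1998: 136 days → £59,000 × 3.65% × 136/365 = £802.4000
Total = £1,635.2699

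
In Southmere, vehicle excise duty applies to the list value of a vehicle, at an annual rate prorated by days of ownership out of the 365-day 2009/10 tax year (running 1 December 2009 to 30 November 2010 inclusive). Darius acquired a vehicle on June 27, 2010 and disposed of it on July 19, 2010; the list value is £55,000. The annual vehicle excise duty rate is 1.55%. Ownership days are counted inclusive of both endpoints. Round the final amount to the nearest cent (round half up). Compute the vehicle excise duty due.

Days held (June 27 – July 19, 2010): 23 out of 365
Tax = £55,000 × 1.55% × 23/365 = £53.7192

£53.72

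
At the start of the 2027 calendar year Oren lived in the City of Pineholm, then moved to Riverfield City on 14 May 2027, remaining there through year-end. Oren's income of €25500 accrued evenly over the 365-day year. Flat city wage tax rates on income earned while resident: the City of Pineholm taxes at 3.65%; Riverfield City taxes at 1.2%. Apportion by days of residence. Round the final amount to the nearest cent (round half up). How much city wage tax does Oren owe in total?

€533.65

The City of Pineholm, 1 January – 13 May 2027: 133 days → €25500 × 3.65% × 133/365 = €339.1500
Riverfield City, 14 May – 31 December 2027: 232 days → €25500 × 1.2% × 232/365 = €194.4986
Total = €533.6486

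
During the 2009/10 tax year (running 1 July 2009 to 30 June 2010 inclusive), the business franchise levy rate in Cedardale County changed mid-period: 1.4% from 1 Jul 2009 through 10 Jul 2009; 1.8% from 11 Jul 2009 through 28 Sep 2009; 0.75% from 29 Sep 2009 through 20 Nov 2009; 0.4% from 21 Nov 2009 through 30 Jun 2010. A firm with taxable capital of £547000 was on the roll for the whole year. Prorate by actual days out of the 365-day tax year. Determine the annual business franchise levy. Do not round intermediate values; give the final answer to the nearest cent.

£4294.32

1 Jul – 10 Jul 2009: 10 days at 1.4% → £547000 × 1.4% × 10/365 = £209.8082
11 Jul – 28 Sep 2009: 80 days at 1.8% → £547000 × 1.8% × 80/365 = £2158.0274
29 Sep – 20 Nov 2009: 53 days at 0.75% → £547000 × 0.75% × 53/365 = £595.7055
21 Nov 2009 – 30 Jun 2010: 222 days at 0.4% → £547000 × 0.4% × 222/365 = £1330.7836
Total = £4294.3247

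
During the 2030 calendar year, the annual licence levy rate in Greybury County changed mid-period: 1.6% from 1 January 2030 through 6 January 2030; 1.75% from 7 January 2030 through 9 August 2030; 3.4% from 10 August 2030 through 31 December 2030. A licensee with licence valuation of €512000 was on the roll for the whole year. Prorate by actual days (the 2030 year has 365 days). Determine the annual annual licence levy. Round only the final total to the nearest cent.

1 January – 6 January 2030: 6 days at 1.6% → €512000 × 1.6% × 6/365 = €134.6630
7 January – 9 August 2030: 215 days at 1.75% → €512000 × 1.75% × 215/365 = €5277.8082
10 August – 31 December 2030: 144 days at 3.4% → €512000 × 3.4% × 144/365 = €6867.8137
Total = €12280.2849

€12280.28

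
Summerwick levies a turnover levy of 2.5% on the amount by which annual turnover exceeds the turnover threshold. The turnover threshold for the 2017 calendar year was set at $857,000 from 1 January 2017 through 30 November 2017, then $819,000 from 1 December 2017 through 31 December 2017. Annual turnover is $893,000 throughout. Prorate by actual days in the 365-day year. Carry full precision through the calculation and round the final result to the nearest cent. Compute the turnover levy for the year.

$980.68

1 January – 30 November 2017: 334 days, exemption $857,000 → ($893,000 − $857,000) × 2.5% × 334/365 = $823.5616
1 December – 31 December 2017: 31 days, exemption $819,000 → ($893,000 − $819,000) × 2.5% × 31/365 = $157.1233
Total = $980.6849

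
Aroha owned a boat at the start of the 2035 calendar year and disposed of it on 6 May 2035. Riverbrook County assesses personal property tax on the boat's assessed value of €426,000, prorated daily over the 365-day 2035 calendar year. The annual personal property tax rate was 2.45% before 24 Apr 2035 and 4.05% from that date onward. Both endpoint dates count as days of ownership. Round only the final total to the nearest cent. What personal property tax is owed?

1 Jan – 23 Apr 2035: 113 days at 2.45% → €426,000 × 2.45% × 113/365 = €3,231.1808
24 Apr – 6 May 2035: 13 days at 4.05% → €426,000 × 4.05% × 13/365 = €614.4904
Total = €3,845.6712

€3,845.67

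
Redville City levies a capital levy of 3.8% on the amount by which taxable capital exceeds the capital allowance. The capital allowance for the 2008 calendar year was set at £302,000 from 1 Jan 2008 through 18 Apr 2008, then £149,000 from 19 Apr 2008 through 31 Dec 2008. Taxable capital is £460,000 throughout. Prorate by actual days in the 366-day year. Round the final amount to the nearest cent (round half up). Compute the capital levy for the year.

1 Jan – 18 Apr 2008: 109 days, exemption £302,000 → (£460,000 − £302,000) × 3.8% × 109/366 = £1,788.0765
19 Apr – 31 Dec 2008: 257 days, exemption £149,000 → (£460,000 − £149,000) × 3.8% × 257/366 = £8,298.4317
Total = £10,086.5082

£10,086.51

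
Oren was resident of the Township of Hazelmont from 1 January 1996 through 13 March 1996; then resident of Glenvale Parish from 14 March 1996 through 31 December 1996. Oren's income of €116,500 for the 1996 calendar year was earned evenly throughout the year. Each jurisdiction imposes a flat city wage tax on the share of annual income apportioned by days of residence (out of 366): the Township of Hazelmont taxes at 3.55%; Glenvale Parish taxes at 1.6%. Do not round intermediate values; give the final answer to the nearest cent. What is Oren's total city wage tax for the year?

The Township of Hazelmont, 1 January – 13 March 1996: 73 days → €116,500 × 3.55% × 73/366 = €824.8900
Glenvale Parish, 14 March – 31 December 1996: 293 days → €116,500 × 1.6% × 293/366 = €1,492.2186
Total = €2,317.1086

€2,317.11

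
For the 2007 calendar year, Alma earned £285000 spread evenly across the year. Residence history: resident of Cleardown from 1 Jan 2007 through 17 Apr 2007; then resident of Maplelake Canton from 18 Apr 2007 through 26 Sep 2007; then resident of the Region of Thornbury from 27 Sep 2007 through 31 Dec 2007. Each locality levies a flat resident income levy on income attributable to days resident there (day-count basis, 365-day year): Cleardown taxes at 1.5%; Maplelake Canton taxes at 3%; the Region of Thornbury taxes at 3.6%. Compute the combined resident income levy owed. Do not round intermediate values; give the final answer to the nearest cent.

£7746.53

Cleardown, 1 Jan – 17 Apr 2007: 107 days → £285000 × 1.5% × 107/365 = £1253.2192
Maplelake Canton, 18 Apr – 26 Sep 2007: 162 days → £285000 × 3% × 162/365 = £3794.7945
The Region of Thornbury, 27 Sep – 31 Dec 2007: 96 days → £285000 × 3.6% × 96/365 = £2698.5205
Total = £7746.5342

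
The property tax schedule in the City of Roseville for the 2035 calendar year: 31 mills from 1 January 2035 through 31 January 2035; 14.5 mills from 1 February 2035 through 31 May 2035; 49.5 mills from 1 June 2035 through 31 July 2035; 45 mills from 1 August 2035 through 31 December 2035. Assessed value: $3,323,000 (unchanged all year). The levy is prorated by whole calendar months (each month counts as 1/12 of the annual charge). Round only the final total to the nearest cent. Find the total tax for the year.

1 January – 31 January 2035: 1 month at 31 mills → $3,323,000 × 3.1% × 1/12 = $8,584.4167
1 February – 31 May 2035: 4 months at 14.5 mills → $3,323,000 × 1.45% × 4/12 = $16,061.1667
1 June – 31 July 2035: 2 months at 49.5 mills → $3,323,000 × 4.95% × 2/12 = $27,414.7500
1 August – 31 December 2035: 5 months at 45 mills → $3,323,000 × 4.5% × 5/12 = $62,306.2500
Total = $114,366.5833

$114,366.58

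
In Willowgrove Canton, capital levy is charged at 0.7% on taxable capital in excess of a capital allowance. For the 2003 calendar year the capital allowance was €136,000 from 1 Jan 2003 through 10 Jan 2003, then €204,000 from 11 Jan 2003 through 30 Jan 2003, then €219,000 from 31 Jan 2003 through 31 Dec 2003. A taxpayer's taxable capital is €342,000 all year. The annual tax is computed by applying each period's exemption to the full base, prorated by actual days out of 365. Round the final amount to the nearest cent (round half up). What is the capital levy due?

€882.67

1 Jan – 10 Jan 2003: 10 days, exemption €136,000 → (€342,000 − €136,000) × 0.7% × 10/365 = €39.5068
11 Jan – 30 Jan 2003: 20 days, exemption €204,000 → (€342,000 − €204,000) × 0.7% × 20/365 = €52.9315
31 Jan – 31 Dec 2003: 335 days, exemption €219,000 → (€342,000 − €219,000) × 0.7% × 335/365 = €790.2329
Total = €882.6712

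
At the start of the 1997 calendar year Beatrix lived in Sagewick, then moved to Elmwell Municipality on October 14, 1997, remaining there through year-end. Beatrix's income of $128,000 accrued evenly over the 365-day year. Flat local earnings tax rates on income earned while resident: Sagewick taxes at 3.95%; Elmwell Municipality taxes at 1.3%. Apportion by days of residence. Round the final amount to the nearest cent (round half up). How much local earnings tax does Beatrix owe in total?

Sagewick, January 1 – October 13, 1997: 286 days → $128,000 × 3.95% × 286/365 = $3,961.6877
Elmwell Municipality, October 14 – December 31, 1997: 79 days → $128,000 × 1.3% × 79/365 = $360.1534
Total = $4,321.8411

$4,321.84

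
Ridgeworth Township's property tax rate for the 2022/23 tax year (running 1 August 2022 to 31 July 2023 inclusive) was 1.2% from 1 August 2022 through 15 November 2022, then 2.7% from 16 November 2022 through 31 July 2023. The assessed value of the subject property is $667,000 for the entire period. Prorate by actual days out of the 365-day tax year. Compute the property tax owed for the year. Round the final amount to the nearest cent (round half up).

1 August – 15 November 2022: 107 days at 1.2% → $667,000 × 1.2% × 107/365 = $2,346.3781
16 November 2022 – 31 July 2023: 258 days at 2.7% → $667,000 × 2.7% × 258/365 = $12,729.6493
Total = $15,076.0274

$15,076.03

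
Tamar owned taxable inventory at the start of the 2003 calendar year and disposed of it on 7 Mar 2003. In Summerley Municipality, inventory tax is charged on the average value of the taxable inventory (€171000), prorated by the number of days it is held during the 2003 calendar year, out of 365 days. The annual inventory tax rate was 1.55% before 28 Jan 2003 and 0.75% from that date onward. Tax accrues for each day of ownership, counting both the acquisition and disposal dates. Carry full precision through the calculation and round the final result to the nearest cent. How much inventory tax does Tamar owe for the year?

€333.10

1 Jan – 27 Jan 2003: 27 days at 1.55% → €171000 × 1.55% × 27/365 = €196.0644
28 Jan – 7 Mar 2003: 39 days at 0.75% → €171000 × 0.75% × 39/365 = €137.0342
Total = €333.0986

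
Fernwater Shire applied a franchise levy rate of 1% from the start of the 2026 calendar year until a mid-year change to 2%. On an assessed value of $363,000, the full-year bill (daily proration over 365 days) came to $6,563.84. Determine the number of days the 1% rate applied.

70 days

Let d = days at the first rate; then 365 − d days at the second rate.
$363,000 × [1%·d + 2%·(365−d)] / 365 = $6,563.84
Solving gives d = 70, so the new rate took effect on 12 Mar 2026.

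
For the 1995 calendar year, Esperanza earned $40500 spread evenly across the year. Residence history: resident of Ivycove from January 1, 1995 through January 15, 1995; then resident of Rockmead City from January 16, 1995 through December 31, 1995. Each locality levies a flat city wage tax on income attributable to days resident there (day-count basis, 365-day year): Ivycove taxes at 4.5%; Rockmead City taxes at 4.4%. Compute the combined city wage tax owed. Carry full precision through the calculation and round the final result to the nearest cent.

$1783.66

Ivycove, January 1 – January 15, 1995: 15 days → $40500 × 4.5% × 15/365 = $74.8973
Rockmead City, January 16 – December 31, 1995: 350 days → $40500 × 4.4% × 350/365 = $1708.7671
Total = $1783.6644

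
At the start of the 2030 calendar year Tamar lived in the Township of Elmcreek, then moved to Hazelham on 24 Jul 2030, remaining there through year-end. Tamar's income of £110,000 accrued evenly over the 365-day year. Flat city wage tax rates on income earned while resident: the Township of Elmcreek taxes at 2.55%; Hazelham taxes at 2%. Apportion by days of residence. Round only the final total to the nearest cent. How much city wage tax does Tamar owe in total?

The Township of Elmcreek, 1 Jan – 23 Jul 2030: 204 days → £110,000 × 2.55% × 204/365 = £1,567.7260
Hazelham, 24 Jul – 31 Dec 2030: 161 days → £110,000 × 2% × 161/365 = £970.4110
Total = £2,538.1370

£2,538.14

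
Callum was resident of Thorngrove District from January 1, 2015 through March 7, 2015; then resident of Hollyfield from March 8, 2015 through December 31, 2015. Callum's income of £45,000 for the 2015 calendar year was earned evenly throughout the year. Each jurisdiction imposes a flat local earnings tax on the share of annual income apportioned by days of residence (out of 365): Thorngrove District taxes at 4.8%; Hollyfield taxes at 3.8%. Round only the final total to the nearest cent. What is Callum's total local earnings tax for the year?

£1,791.37

Thorngrove District, January 1 – March 7, 2015: 66 days → £45,000 × 4.8% × 66/365 = £390.5753
Hollyfield, March 8 – December 31, 2015: 299 days → £45,000 × 3.8% × 299/365 = £1,400.7945
Total = £1,791.3699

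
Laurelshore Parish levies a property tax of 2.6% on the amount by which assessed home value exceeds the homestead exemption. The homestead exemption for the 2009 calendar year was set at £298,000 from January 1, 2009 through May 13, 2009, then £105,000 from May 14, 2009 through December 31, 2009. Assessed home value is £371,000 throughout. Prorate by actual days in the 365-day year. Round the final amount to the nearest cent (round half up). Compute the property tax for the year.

January 1 – May 13, 2009: 133 days, exemption £298,000 → (£371,000 − £298,000) × 2.6% × 133/365 = £691.6000
May 14 – December 31, 2009: 232 days, exemption £105,000 → (£371,000 − £105,000) × 2.6% × 232/365 = £4,395.9233
Total = £5,087.5233

£5,087.52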